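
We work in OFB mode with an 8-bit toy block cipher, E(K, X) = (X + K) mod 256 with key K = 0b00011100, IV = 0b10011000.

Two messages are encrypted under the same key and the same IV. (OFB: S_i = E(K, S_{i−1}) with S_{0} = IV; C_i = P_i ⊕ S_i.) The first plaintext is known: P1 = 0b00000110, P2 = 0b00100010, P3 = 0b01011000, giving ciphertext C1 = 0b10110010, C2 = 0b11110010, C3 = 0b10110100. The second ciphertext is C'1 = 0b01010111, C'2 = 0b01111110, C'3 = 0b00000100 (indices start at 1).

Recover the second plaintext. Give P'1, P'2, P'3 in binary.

In OFB with a reused IV, both messages share the same keystream S_i, so C_i ⊕ C'_i = P_i ⊕ P'_i and thus P'_i = P_i ⊕ C_i ⊕ C'_i.
P'1: 0b00000110 ⊕ 0b10110010 ⊕ 0b01010111 = 0b11100011.
P'2: 0b00100010 ⊕ 0b11110010 ⊕ 0b01111110 = 0b10101110.
P'3: 0b01011000 ⊕ 0b10110100 ⊕ 0b00000100 = 0b11101000.

P'1 = 0b11100011, P'2 = 0b10101110, P'3 = 0b11101000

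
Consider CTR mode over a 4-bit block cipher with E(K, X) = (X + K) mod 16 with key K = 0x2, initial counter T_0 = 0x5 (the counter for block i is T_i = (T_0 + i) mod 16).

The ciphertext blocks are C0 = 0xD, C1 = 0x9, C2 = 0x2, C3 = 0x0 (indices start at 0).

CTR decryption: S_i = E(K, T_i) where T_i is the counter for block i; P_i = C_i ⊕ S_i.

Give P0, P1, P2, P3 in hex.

P0 = 0xA, P1 = 0x1, P2 = 0xB, P3 = 0xA

P0: T = 0x5, S = E(K, T) = 0x7; 0xD ⊕ 0x7 = 0xA.
P1: T = 0x6, S = E(K, T) = 0x8; 0x9 ⊕ 0x8 = 0x1.
P2: T = 0x7, S = E(K, T) = 0x9; 0x2 ⊕ 0x9 = 0xB.
P3: T = 0x8, S = E(K, T) = 0xA; 0x0 ⊕ 0xA = 0xA.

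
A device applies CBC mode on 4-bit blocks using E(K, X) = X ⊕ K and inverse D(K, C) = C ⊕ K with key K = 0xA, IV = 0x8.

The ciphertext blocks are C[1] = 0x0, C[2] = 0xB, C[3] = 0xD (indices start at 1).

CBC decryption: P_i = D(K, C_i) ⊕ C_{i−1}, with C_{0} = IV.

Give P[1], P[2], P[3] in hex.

P[1]: D(K, 0x0) = 0xA; 0xA ⊕ 0x8 = 0x2.
P[2]: D(K, 0xB) = 0x1; 0x1 ⊕ 0x0 = 0x1.
P[3]: D(K, 0xD) = 0x7; 0x7 ⊕ 0xB = 0xC.

P[1] = 0x2, P[2] = 0x1, P[3] = 0xC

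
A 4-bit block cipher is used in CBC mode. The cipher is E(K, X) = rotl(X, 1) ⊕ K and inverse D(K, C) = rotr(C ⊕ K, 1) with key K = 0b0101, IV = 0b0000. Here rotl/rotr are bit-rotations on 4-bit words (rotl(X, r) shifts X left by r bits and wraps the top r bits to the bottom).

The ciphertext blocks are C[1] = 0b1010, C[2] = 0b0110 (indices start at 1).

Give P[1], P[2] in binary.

P[1] = 0b1111, P[2] = 0b0011

CBC decryption: P_i = D(K, C_i) ⊕ C_{i−1}, with C_{0} = IV.
P[1]: D(K, 0b1010) = 0b1111; 0b1111 ⊕ 0b0000 = 0b1111.
P[2]: D(K, 0b0110) = 0b1001; 0b1001 ⊕ 0b1010 = 0b0011.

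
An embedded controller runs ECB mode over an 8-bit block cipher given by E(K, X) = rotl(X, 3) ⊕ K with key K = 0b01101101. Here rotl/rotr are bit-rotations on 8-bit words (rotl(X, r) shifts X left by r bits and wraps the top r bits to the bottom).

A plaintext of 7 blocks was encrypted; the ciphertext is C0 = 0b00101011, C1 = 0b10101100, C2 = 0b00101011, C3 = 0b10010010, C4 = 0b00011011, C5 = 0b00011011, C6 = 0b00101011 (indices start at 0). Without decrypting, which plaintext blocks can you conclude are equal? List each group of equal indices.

P0 = P2 = P6; P4 = P5

ECB encrypts each block independently with the same key, so equal ciphertext blocks imply equal plaintext blocks.
C0 = C2 = C6 = 0b00101011, so P0 = P2 = P6.
C4 = C5 = 0b00011011, so P4 = P5.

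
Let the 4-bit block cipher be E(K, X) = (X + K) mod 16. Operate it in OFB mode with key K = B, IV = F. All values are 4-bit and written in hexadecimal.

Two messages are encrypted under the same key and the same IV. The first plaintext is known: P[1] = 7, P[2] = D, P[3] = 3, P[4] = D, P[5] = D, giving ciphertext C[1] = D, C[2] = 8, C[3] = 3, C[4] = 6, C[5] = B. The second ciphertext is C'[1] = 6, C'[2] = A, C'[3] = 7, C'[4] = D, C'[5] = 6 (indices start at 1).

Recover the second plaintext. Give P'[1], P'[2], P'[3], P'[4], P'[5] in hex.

P'[1] = C, P'[2] = F, P'[3] = 7, P'[4] = 6, P'[5] = 0

In OFB with a reused IV, both messages share the same keystream S_i, so C_i ⊕ C'_i = P_i ⊕ P'_i and thus P'_i = P_i ⊕ C_i ⊕ C'_i.
P'[1]: 7 ⊕ D ⊕ 6 = C.
P'[2]: D ⊕ 8 ⊕ A = F.
P'[3]: 3 ⊕ 3 ⊕ 7 = 7.
P'[4]: D ⊕ 6 ⊕ D = 6.
P'[5]: D ⊕ B ⊕ 6 = 0.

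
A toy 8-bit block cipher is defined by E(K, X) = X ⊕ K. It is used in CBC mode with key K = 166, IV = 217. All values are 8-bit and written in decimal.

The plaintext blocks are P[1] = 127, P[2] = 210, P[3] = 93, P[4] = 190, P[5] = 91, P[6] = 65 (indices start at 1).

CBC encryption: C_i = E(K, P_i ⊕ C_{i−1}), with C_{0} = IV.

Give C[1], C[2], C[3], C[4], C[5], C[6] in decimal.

C[1]: P[1] ⊕ 217 = 166; E(K, 166) = 0.
C[2]: P[2] ⊕ 0 = 210; E(K, 210) = 116.
C[3]: P[3] ⊕ 116 = 41; E(K, 41) = 143.
C[4]: P[4] ⊕ 143 = 49; E(K, 49) = 151.
C[5]: P[5] ⊕ 151 = 204; E(K, 204) = 106.
C[6]: P[6] ⊕ 106 = 43; E(K, 43) = 141.

C[1] = 0, C[2] = 116, C[3] = 143, C[4] = 151, C[5] = 106, C[6] = 141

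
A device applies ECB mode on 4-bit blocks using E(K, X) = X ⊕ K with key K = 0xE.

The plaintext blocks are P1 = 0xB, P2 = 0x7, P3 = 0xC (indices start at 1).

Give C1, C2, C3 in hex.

ECB encryption: C_i = E(K, P_i).
C1: E(K, 0xB) = 0x5.
C2: E(K, 0x7) = 0x9.
C3: E(K, 0xC) = 0x2.

C1 = 0x5, C2 = 0x9, C3 = 0x2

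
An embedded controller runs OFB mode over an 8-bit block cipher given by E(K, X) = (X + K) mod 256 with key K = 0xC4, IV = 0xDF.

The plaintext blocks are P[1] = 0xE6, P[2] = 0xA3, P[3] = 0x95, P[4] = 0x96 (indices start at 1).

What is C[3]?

OFB encryption: S_i = E(K, S_{i−1}) with S_{0} = IV; C_i = P_i ⊕ S_i.
C[1]: S = E(K, 0xDF) = 0xA3; 0xE6 ⊕ 0xA3 = 0x45.
C[2]: S = E(K, 0xA3) = 0x67; 0xA3 ⊕ 0x67 = 0xC4.
C[3]: S = E(K, 0x67) = 0x2B; 0x95 ⊕ 0x2B = 0xBE.

C[3] = 0xBE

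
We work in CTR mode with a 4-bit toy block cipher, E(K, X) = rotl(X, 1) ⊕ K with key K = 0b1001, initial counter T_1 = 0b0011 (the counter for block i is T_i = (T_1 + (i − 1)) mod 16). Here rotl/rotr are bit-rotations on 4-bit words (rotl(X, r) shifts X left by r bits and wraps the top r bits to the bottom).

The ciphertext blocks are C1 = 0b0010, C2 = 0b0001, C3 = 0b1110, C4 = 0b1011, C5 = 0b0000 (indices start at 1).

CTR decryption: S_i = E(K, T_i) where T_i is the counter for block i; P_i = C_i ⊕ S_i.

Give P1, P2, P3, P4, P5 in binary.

P1 = 0b1101, P2 = 0b0000, P3 = 0b1101, P4 = 0b1110, P5 = 0b0111

P1: T = 0b0011, S = E(K, T) = 0b1111; 0b0010 ⊕ 0b1111 = 0b1101.
P2: T = 0b0100, S = E(K, T) = 0b0001; 0b0001 ⊕ 0b0001 = 0b0000.
P3: T = 0b0101, S = E(K, T) = 0b0011; 0b1110 ⊕ 0b0011 = 0b1101.
P4: T = 0b0110, S = E(K, T) = 0b0101; 0b1011 ⊕ 0b0101 = 0b1110.
P5: T = 0b0111, S = E(K, T) = 0b0111; 0b0000 ⊕ 0b0111 = 0b0111.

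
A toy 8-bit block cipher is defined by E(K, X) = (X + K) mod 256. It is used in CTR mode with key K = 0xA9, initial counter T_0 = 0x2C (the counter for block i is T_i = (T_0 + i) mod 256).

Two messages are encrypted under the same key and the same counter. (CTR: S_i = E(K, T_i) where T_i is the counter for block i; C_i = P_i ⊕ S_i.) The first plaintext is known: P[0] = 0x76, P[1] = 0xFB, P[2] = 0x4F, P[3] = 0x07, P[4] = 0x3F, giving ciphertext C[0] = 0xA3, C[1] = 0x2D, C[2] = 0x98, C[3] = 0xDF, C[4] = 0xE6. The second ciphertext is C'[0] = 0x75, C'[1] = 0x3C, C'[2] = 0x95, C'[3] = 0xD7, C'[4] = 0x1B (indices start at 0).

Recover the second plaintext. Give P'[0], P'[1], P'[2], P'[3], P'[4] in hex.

In CTR with a reused counter, both messages share the same keystream S_i, so C_i ⊕ C'_i = P_i ⊕ P'_i and thus P'_i = P_i ⊕ C_i ⊕ C'_i.
P'[0]: 0x76 ⊕ 0xA3 ⊕ 0x75 = 0xA0.
P'[1]: 0xFB ⊕ 0x2D ⊕ 0x3C = 0xEA.
P'[2]: 0x4F ⊕ 0x98 ⊕ 0x95 = 0x42.
P'[3]: 0x07 ⊕ 0xDF ⊕ 0xD7 = 0x0F.
P'[4]: 0x3F ⊕ 0xE6 ⊕ 0x1B = 0xC2.

P'[0] = 0xA0, P'[1] = 0xEA, P'[2] = 0x42, P'[3] = 0x0F, P'[4] = 0xC2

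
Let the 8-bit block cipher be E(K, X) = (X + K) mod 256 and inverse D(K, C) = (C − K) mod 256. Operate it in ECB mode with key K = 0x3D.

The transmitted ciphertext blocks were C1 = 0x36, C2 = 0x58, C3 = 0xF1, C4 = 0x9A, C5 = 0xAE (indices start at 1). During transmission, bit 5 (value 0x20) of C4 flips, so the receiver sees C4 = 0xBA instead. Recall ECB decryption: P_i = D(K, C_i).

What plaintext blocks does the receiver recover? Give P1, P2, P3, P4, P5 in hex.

P1 = 0xF9, P2 = 0x1B, P3 = 0xB4, P4 = 0x7D, P5 = 0x71

Only C4 changed, to 0xBA. In ECB, a change in C_i affects only P_i. Decrypting the received ciphertext:
P1: D(K, 0x36) = 0xF9.
P2: D(K, 0x58) = 0x1B.
P3: D(K, 0xF1) = 0xB4.
P4: D(K, 0xBA) = 0x7D.
P5: D(K, 0xAE) = 0x71.
Blocks that differ from the original plaintext: P4.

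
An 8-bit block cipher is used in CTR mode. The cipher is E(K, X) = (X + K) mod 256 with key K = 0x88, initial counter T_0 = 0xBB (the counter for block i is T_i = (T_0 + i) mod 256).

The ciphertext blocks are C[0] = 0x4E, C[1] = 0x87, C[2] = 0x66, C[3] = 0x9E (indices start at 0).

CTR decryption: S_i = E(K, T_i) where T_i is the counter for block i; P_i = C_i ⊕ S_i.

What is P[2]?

P[2] = 0x23

P[2]: T = 0xBD, S = E(K, T) = 0x45; 0x66 ⊕ 0x45 = 0x23.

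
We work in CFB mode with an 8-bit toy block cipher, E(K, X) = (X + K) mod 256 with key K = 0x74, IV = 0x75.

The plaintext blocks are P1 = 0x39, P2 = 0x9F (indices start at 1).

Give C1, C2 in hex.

C1 = 0xD0, C2 = 0xDB

CFB encryption: C_i = P_i ⊕ E(K, C_{i−1}), with C_{0} = IV.
C1: E(K, 0x75) = 0xE9; 0x39 ⊕ 0xE9 = 0xD0.
C2: E(K, 0xD0) = 0x44; 0x9F ⊕ 0x44 = 0xDB.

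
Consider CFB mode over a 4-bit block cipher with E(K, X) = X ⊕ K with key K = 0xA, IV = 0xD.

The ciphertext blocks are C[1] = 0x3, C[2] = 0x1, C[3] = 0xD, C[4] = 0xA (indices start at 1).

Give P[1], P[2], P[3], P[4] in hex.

P[1] = 0x4, P[2] = 0x8, P[3] = 0x6, P[4] = 0xD

CFB decryption: P_i = C_i ⊕ E(K, C_{i−1}), with C_{0} = IV.
P[1]: E(K, 0xD) = 0x7; 0x3 ⊕ 0x7 = 0x4.
P[2]: E(K, 0x3) = 0x9; 0x1 ⊕ 0x9 = 0x8.
P[3]: E(K, 0x1) = 0xB; 0xD ⊕ 0xB = 0x6.
P[4]: E(K, 0xD) = 0x7; 0xA ⊕ 0x7 = 0xD.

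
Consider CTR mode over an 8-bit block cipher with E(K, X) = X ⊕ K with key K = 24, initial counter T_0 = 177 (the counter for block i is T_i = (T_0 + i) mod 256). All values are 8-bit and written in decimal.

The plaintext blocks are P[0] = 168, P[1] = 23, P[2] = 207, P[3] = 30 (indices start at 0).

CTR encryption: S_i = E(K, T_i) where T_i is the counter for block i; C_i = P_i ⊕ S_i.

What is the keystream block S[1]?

C[0]: T = 177, S = E(K, T) = 169; 168 ⊕ 169 = 1.
C[1]: T = 178, S = E(K, T) = 170; 23 ⊕ 170 = 189.
So S[1] = 170.

170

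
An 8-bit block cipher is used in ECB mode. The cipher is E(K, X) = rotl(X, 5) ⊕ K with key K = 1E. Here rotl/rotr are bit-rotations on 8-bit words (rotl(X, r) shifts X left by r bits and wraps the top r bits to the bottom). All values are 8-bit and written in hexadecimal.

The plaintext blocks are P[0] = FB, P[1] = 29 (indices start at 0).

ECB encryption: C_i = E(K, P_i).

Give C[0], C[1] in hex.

C[0] = 61, C[1] = 3B

C[0]: E(K, FB) = 61.
C[1]: E(K, 29) = 3B.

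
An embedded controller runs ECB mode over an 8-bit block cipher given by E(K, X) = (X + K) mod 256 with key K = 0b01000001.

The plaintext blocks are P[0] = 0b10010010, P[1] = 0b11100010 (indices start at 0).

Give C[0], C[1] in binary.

ECB encryption: C_i = E(K, P_i).
C[0]: E(K, 0b10010010) = 0b11010011.
C[1]: E(K, 0b11100010) = 0b00100011.

C[0] = 0b11010011, C[1] = 0b00100011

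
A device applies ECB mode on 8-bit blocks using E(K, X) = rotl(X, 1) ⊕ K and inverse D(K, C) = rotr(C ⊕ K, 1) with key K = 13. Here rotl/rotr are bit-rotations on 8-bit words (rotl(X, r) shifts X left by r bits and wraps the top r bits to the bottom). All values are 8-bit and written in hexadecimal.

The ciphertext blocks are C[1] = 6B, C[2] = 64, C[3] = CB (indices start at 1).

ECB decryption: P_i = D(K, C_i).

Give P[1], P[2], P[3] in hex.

P[1]: D(K, 6B) = 3C.
P[2]: D(K, 64) = BB.
P[3]: D(K, CB) = 6C.

P[1] = 3C, P[2] = BB, P[3] = 6C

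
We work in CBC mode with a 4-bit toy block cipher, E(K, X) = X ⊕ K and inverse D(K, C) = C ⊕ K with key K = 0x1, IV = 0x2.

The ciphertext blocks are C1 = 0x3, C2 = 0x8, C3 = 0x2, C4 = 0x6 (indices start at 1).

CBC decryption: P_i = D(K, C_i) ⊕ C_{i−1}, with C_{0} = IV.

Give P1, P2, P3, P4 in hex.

P1: D(K, 0x3) = 0x2; 0x2 ⊕ 0x2 = 0x0.
P2: D(K, 0x8) = 0x9; 0x9 ⊕ 0x3 = 0xA.
P3: D(K, 0x2) = 0x3; 0x3 ⊕ 0x8 = 0xB.
P4: D(K, 0x6) = 0x7; 0x7 ⊕ 0x2 = 0x5.

P1 = 0x0, P2 = 0xA, P3 = 0xB, P4 = 0x5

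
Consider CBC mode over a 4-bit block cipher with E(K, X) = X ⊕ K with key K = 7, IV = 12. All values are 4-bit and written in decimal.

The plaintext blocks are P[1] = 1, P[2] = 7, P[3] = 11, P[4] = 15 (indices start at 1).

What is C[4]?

C[4] = 14

CBC encryption: C_i = E(K, P_i ⊕ C_{i−1}), with C_{0} = IV.
C[1]: P[1] ⊕ 12 = 13; E(K, 13) = 10.
C[2]: P[2] ⊕ 10 = 13; E(K, 13) = 10.
C[3]: P[3] ⊕ 10 = 1; E(K, 1) = 6.
C[4]: P[4] ⊕ 6 = 9; E(K, 9) = 14.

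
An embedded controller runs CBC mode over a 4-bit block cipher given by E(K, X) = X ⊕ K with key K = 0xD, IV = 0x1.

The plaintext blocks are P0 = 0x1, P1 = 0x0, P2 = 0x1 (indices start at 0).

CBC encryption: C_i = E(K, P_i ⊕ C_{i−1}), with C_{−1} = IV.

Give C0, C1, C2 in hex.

C0: P0 ⊕ 0x1 = 0x0; E(K, 0x0) = 0xD.
C1: P1 ⊕ 0xD = 0xD; E(K, 0xD) = 0x0.
C2: P2 ⊕ 0x0 = 0x1; E(K, 0x1) = 0xC.

C0 = 0xD, C1 = 0x0, C2 = 0xC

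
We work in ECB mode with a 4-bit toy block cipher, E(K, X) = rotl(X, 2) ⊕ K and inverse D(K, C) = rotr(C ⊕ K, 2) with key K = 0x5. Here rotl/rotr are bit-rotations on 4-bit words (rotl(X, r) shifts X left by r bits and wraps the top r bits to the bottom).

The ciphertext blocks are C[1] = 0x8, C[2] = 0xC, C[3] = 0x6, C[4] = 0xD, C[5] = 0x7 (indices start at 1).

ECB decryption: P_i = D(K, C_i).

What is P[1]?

P[1]: D(K, 0x8) = 0x7.

P[1] = 0x7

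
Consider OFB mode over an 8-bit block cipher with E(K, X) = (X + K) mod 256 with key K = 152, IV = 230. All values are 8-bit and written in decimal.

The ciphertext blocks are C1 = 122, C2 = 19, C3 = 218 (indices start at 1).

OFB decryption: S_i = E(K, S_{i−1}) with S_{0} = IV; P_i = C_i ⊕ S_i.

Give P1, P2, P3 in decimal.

P1 = 4, P2 = 5, P3 = 116

P1: S = E(K, 230) = 126; 122 ⊕ 126 = 4.
P2: S = E(K, 126) = 22; 19 ⊕ 22 = 5.
P3: S = E(K, 22) = 174; 218 ⊕ 174 = 116.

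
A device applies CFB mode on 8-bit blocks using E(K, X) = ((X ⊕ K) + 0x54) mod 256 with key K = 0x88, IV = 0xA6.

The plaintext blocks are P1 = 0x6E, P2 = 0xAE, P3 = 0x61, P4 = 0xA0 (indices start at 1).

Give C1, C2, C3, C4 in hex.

CFB encryption: C_i = P_i ⊕ E(K, C_{i−1}), with C_{0} = IV.
C1: E(K, 0xA6) = 0x82; 0x6E ⊕ 0x82 = 0xEC.
C2: E(K, 0xEC) = 0xB8; 0xAE ⊕ 0xB8 = 0x16.
C3: E(K, 0x16) = 0xF2; 0x61 ⊕ 0xF2 = 0x93.
C4: E(K, 0x93) = 0x6F; 0xA0 ⊕ 0x6F = 0xCF.

C1 = 0xEC, C2 = 0x16, C3 = 0x93, C4 = 0xCF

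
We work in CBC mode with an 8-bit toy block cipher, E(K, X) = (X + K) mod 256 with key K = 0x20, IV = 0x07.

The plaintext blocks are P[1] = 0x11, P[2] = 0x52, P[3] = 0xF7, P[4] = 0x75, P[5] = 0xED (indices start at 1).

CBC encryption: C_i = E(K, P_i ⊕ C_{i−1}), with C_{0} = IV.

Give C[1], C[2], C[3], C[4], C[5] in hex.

C[1]: P[1] ⊕ 0x07 = 0x16; E(K, 0x16) = 0x36.
C[2]: P[2] ⊕ 0x36 = 0x64; E(K, 0x64) = 0x84.
C[3]: P[3] ⊕ 0x84 = 0x73; E(K, 0x73) = 0x93.
C[4]: P[4] ⊕ 0x93 = 0xE6; E(K, 0xE6) = 0x06.
C[5]: P[5] ⊕ 0x06 = 0xEB; E(K, 0xEB) = 0x0B.

C[1] = 0x36, C[2] = 0x84, C[3] = 0x93, C[4] = 0x06, C[5] = 0x0B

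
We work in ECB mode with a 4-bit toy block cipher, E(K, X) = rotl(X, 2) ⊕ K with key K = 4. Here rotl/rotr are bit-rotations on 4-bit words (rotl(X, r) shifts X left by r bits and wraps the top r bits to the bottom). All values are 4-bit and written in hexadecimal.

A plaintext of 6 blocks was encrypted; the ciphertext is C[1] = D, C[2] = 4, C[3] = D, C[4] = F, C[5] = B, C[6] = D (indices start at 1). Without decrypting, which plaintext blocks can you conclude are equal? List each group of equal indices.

P[1] = P[3] = P[6]

ECB encrypts each block independently with the same key, so equal ciphertext blocks imply equal plaintext blocks.
C[1] = C[3] = C[6] = D, so P[1] = P[3] = P[6].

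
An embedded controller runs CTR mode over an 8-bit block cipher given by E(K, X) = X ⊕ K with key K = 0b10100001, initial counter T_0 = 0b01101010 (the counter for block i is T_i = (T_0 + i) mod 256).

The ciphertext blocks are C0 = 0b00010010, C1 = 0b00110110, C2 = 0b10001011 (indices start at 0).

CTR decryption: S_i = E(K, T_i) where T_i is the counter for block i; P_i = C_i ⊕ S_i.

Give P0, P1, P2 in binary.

P0 = 0b11011001, P1 = 0b11111100, P2 = 0b01000110

P0: T = 0b01101010, S = E(K, T) = 0b11001011; 0b00010010 ⊕ 0b11001011 = 0b11011001.
P1: T = 0b01101011, S = E(K, T) = 0b11001010; 0b00110110 ⊕ 0b11001010 = 0b11111100.
P2: T = 0b01101100, S = E(K, T) = 0b11001101; 0b10001011 ⊕ 0b11001101 = 0b01000110.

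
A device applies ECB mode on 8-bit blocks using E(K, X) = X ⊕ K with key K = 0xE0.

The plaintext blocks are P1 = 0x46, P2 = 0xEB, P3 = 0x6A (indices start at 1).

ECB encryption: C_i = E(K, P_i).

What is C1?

C1: E(K, 0x46) = 0xA6.

C1 = 0xA6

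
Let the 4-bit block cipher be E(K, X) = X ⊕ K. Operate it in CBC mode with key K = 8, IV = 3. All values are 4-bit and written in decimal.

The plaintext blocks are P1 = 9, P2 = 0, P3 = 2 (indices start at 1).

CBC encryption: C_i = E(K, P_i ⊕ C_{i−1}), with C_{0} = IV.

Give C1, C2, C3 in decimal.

C1 = 2, C2 = 10, C3 = 0

C1: P1 ⊕ 3 = 10; E(K, 10) = 2.
C2: P2 ⊕ 2 = 2; E(K, 2) = 10.
C3: P3 ⊕ 10 = 8; E(K, 8) = 0.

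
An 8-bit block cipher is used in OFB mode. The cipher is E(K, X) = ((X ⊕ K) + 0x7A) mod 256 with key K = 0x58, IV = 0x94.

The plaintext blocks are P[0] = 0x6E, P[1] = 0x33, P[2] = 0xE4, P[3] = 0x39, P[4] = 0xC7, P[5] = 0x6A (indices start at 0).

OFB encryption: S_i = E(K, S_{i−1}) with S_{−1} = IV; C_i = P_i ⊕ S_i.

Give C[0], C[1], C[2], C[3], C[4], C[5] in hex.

C[0] = 0x28, C[1] = 0xAB, C[2] = 0xDE, C[3] = 0xE5, C[4] = 0x39, C[5] = 0x4A

C[0]: S = E(K, 0x94) = 0x46; 0x6E ⊕ 0x46 = 0x28.
C[1]: S = E(K, 0x46) = 0x98; 0x33 ⊕ 0x98 = 0xAB.
C[2]: S = E(K, 0x98) = 0x3A; 0xE4 ⊕ 0x3A = 0xDE.
C[3]: S = E(K, 0x3A) = 0xDC; 0x39 ⊕ 0xDC = 0xE5.
C[4]: S = E(K, 0xDC) = 0xFE; 0xC7 ⊕ 0xFE = 0x39.
C[5]: S = E(K, 0xFE) = 0x20; 0x6A ⊕ 0x20 = 0x4A.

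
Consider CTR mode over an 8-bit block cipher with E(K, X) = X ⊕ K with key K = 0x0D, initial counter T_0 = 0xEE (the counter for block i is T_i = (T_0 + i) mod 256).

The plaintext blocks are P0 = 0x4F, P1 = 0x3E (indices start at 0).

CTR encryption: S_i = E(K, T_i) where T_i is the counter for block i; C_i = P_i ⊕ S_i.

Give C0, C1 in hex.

C0 = 0xAC, C1 = 0xDC

C0: T = 0xEE, S = E(K, T) = 0xE3; 0x4F ⊕ 0xE3 = 0xAC.
C1: T = 0xEF, S = E(K, T) = 0xE2; 0x3E ⊕ 0xE2 = 0xDC.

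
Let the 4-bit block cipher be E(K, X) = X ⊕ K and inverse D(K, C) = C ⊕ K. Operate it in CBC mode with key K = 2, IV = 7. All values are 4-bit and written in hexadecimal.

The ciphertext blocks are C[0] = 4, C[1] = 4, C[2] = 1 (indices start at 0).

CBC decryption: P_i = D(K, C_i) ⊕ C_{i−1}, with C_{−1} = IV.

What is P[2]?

P[2]: D(K, 1) = 3; 3 ⊕ 4 = 7.

P[2] = 7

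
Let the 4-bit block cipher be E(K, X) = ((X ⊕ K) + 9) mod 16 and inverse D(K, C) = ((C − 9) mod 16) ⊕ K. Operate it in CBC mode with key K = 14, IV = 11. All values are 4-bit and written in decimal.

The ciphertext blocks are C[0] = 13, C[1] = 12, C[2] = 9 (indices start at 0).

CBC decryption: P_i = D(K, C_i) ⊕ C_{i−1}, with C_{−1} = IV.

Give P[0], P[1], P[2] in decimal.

P[0] = 1, P[1] = 0, P[2] = 2

P[0]: D(K, 13) = 10; 10 ⊕ 11 = 1.
P[1]: D(K, 12) = 13; 13 ⊕ 13 = 0.
P[2]: D(K, 9) = 14; 14 ⊕ 12 = 2.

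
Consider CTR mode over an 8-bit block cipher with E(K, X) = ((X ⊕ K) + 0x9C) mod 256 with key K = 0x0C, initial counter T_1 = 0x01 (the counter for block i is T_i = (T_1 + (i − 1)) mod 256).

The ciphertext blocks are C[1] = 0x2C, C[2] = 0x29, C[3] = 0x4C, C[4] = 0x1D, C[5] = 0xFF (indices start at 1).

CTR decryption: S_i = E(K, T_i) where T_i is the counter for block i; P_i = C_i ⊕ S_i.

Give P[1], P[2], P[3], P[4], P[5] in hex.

P[1] = 0x85, P[2] = 0x83, P[3] = 0xE7, P[4] = 0xB9, P[5] = 0x5A

P[1]: T = 0x01, S = E(K, T) = 0xA9; 0x2C ⊕ 0xA9 = 0x85.
P[2]: T = 0x02, S = E(K, T) = 0xAA; 0x29 ⊕ 0xAA = 0x83.
P[3]: T = 0x03, S = E(K, T) = 0xAB; 0x4C ⊕ 0xAB = 0xE7.
P[4]: T = 0x04, S = E(K, T) = 0xA4; 0x1D ⊕ 0xA4 = 0xB9.
P[5]: T = 0x05, S = E(K, T) = 0xA5; 0xFF ⊕ 0xA5 = 0x5A.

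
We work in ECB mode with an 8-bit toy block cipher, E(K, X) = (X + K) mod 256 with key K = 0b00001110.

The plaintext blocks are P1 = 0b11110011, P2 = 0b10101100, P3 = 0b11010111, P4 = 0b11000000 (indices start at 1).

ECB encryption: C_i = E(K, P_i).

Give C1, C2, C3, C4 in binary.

C1: E(K, 0b11110011) = 0b00000001.
C2: E(K, 0b10101100) = 0b10111010.
C3: E(K, 0b11010111) = 0b11100101.
C4: E(K, 0b11000000) = 0b11001110.

C1 = 0b00000001, C2 = 0b10111010, C3 = 0b11100101, C4 = 0b11001110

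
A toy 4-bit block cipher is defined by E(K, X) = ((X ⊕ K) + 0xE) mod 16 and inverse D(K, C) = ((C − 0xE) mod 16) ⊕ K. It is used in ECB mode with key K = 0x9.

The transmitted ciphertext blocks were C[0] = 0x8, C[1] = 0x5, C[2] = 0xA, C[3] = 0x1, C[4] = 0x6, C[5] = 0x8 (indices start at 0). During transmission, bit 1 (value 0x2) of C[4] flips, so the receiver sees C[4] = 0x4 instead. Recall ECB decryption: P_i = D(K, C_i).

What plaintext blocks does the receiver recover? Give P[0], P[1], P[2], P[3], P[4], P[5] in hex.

P[0] = 0x3, P[1] = 0xE, P[2] = 0x5, P[3] = 0xA, P[4] = 0xF, P[5] = 0x3

Only C[4] changed, to 0x4. In ECB, a change in C_i affects only P_i. Decrypting the received ciphertext:
P[0]: D(K, 0x8) = 0x3.
P[1]: D(K, 0x5) = 0xE.
P[2]: D(K, 0xA) = 0x5.
P[3]: D(K, 0x1) = 0xA.
P[4]: D(K, 0x4) = 0xF.
P[5]: D(K, 0x8) = 0x3.
Blocks that differ from the original plaintext: P[4].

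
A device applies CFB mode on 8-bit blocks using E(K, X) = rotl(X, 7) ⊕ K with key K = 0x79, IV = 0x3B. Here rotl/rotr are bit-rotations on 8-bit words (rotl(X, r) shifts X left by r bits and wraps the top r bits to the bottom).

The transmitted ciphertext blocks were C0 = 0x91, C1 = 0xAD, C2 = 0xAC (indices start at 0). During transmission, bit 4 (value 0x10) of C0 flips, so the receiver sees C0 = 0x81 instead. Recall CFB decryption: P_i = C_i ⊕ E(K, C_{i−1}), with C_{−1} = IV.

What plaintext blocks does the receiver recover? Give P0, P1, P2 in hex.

P0 = 0x65, P1 = 0x14, P2 = 0x03

Only C0 changed, to 0x81. In CFB, a change in C_i flips the same bit in P_i and garbles P_{i+1}. Decrypting the received ciphertext:
P0: E(K, 0x3B) = 0xE4; 0x81 ⊕ 0xE4 = 0x65.
P1: E(K, 0x81) = 0xB9; 0xAD ⊕ 0xB9 = 0x14.
P2: E(K, 0xAD) = 0xAF; 0xAC ⊕ 0xAF = 0x03.
Blocks that differ from the original plaintext: P0, P1.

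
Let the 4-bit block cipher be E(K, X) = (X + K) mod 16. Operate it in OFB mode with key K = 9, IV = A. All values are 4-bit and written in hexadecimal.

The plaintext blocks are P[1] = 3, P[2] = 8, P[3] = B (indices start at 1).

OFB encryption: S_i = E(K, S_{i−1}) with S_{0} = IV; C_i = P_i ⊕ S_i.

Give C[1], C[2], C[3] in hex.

C[1] = 0, C[2] = 4, C[3] = E

C[1]: S = E(K, A) = 3; 3 ⊕ 3 = 0.
C[2]: S = E(K, 3) = C; 8 ⊕ C = 4.
C[3]: S = E(K, C) = 5; B ⊕ 5 = E.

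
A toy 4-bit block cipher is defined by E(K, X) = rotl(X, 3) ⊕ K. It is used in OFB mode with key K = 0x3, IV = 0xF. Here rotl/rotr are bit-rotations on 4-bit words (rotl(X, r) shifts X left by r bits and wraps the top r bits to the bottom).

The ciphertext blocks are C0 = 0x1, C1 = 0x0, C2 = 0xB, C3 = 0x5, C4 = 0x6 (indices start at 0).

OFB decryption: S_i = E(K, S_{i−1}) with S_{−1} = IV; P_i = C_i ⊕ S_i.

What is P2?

P0: S = E(K, 0xF) = 0xC; 0x1 ⊕ 0xC = 0xD.
P1: S = E(K, 0xC) = 0x5; 0x0 ⊕ 0x5 = 0x5.
P2: S = E(K, 0x5) = 0x9; 0xB ⊕ 0x9 = 0x2.

P2 = 0x2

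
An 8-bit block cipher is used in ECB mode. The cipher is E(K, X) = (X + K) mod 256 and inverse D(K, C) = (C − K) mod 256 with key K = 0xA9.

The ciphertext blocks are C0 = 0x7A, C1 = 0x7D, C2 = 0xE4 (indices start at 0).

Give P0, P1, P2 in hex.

P0 = 0xD1, P1 = 0xD4, P2 = 0x3B

ECB decryption: P_i = D(K, C_i).
P0: D(K, 0x7A) = 0xD1.
P1: D(K, 0x7D) = 0xD4.
P2: D(K, 0xE4) = 0x3B.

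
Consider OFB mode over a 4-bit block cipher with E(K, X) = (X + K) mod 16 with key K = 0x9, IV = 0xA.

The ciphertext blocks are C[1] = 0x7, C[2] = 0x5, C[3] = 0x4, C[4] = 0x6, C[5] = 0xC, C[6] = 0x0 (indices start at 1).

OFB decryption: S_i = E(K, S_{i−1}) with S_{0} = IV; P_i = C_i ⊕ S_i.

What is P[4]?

P[1]: S = E(K, 0xA) = 0x3; 0x7 ⊕ 0x3 = 0x4.
P[2]: S = E(K, 0x3) = 0xC; 0x5 ⊕ 0xC = 0x9.
P[3]: S = E(K, 0xC) = 0x5; 0x4 ⊕ 0x5 = 0x1.
P[4]: S = E(K, 0x5) = 0xE; 0x6 ⊕ 0xE = 0x8.

P[4] = 0x8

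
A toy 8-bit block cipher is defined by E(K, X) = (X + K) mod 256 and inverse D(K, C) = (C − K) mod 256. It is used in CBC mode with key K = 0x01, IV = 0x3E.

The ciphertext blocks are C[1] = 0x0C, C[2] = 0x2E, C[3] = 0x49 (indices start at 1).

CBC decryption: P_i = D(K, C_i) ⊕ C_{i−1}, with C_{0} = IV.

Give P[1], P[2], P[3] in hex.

P[1]: D(K, 0x0C) = 0x0B; 0x0B ⊕ 0x3E = 0x35.
P[2]: D(K, 0x2E) = 0x2D; 0x2D ⊕ 0x0C = 0x21.
P[3]: D(K, 0x49) = 0x48; 0x48 ⊕ 0x2E = 0x66.

P[1] = 0x35, P[2] = 0x21, P[3] = 0x66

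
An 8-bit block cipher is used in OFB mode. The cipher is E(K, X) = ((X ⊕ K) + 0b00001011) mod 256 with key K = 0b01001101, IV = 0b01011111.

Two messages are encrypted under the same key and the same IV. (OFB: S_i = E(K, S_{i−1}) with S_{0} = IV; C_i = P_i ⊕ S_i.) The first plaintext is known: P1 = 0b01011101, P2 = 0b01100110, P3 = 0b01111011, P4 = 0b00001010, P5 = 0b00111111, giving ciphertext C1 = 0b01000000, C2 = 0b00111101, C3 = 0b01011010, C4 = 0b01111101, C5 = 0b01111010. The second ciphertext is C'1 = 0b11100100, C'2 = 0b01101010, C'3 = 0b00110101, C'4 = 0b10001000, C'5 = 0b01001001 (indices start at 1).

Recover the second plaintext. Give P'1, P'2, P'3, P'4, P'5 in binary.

P'1 = 0b11111001, P'2 = 0b00110001, P'3 = 0b00010100, P'4 = 0b11111111, P'5 = 0b00001100

In OFB with a reused IV, both messages share the same keystream S_i, so C_i ⊕ C'_i = P_i ⊕ P'_i and thus P'_i = P_i ⊕ C_i ⊕ C'_i.
P'1: 0b01011101 ⊕ 0b01000000 ⊕ 0b11100100 = 0b11111001.
P'2: 0b01100110 ⊕ 0b00111101 ⊕ 0b01101010 = 0b00110001.
P'3: 0b01111011 ⊕ 0b01011010 ⊕ 0b00110101 = 0b00010100.
P'4: 0b00001010 ⊕ 0b01111101 ⊕ 0b10001000 = 0b11111111.
P'5: 0b00111111 ⊕ 0b01111010 ⊕ 0b01001001 = 0b00001100.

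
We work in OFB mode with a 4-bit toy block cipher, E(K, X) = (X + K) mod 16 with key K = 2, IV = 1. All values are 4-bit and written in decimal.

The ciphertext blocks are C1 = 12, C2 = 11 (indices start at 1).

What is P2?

P2 = 14

OFB decryption: S_i = E(K, S_{i−1}) with S_{0} = IV; P_i = C_i ⊕ S_i.
P1: S = E(K, 1) = 3; 12 ⊕ 3 = 15.
P2: S = E(K, 3) = 5; 11 ⊕ 5 = 14.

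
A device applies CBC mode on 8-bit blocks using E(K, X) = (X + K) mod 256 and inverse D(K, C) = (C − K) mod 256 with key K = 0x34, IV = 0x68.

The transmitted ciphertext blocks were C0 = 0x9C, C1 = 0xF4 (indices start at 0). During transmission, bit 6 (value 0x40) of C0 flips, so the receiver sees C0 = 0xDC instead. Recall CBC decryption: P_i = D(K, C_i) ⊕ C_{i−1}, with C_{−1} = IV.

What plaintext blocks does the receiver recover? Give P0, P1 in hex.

P0 = 0xC0, P1 = 0x1C

Only C0 changed, to 0xDC. In CBC, a change in C_i garbles P_i and flips the same bit in P_{i+1}. Decrypting the received ciphertext:
P0: D(K, 0xDC) = 0xA8; 0xA8 ⊕ 0x68 = 0xC0.
P1: D(K, 0xF4) = 0xC0; 0xC0 ⊕ 0xDC = 0x1C.
Blocks that differ from the original plaintext: P0, P1.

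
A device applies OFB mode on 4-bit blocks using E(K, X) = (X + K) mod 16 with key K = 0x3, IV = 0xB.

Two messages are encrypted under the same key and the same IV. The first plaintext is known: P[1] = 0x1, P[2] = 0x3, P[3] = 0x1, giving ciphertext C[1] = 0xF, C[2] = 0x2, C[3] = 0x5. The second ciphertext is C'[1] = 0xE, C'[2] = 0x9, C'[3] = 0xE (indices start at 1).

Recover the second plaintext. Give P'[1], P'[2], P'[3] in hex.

In OFB with a reused IV, both messages share the same keystream S_i, so C_i ⊕ C'_i = P_i ⊕ P'_i and thus P'_i = P_i ⊕ C_i ⊕ C'_i.
P'[1]: 0x1 ⊕ 0xF ⊕ 0xE = 0x0.
P'[2]: 0x3 ⊕ 0x2 ⊕ 0x9 = 0x8.
P'[3]: 0x1 ⊕ 0x5 ⊕ 0xE = 0xA.

P'[1] = 0x0, P'[2] = 0x8, P'[3] = 0xA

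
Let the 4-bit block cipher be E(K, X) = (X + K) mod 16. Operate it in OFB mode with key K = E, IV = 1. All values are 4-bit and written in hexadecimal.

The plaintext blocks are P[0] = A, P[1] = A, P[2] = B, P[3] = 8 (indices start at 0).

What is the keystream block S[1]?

D

OFB encryption: S_i = E(K, S_{i−1}) with S_{−1} = IV; C_i = P_i ⊕ S_i.
C[0]: S = E(K, 1) = F; A ⊕ F = 5.
C[1]: S = E(K, F) = D; A ⊕ D = 7.
So S[1] = D.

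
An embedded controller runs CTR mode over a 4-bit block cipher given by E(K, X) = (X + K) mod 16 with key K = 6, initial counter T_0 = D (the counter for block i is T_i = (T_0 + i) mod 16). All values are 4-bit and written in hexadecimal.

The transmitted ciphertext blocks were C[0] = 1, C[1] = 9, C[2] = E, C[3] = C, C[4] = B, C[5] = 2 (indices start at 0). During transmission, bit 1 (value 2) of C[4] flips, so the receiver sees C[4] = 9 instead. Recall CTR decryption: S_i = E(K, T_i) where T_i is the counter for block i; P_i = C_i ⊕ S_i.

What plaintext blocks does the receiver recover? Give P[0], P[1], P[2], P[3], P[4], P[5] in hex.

Only C[4] changed, to 9. In CTR, a change in C_i flips the same bit in P_i only; the keystream is unaffected. Decrypting the received ciphertext:
P[0]: T = D, S = E(K, T) = 3; 1 ⊕ 3 = 2.
P[1]: T = E, S = E(K, T) = 4; 9 ⊕ 4 = D.
P[2]: T = F, S = E(K, T) = 5; E ⊕ 5 = B.
P[3]: T = 0, S = E(K, T) = 6; C ⊕ 6 = A.
P[4]: T = 1, S = E(K, T) = 7; 9 ⊕ 7 = E.
P[5]: T = 2, S = E(K, T) = 8; 2 ⊕ 8 = A.
Blocks that differ from the original plaintext: P[4].

P[0] = 2, P[1] = D, P[2] = B, P[3] = A, P[4] = E, P[5] = A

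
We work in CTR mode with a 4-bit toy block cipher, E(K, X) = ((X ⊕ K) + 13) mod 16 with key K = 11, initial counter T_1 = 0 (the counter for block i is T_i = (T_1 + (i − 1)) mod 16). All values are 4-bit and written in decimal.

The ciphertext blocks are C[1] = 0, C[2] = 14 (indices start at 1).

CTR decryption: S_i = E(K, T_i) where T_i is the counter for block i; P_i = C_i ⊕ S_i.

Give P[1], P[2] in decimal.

P[1] = 8, P[2] = 9

P[1]: T = 0, S = E(K, T) = 8; 0 ⊕ 8 = 8.
P[2]: T = 1, S = E(K, T) = 7; 14 ⊕ 7 = 9.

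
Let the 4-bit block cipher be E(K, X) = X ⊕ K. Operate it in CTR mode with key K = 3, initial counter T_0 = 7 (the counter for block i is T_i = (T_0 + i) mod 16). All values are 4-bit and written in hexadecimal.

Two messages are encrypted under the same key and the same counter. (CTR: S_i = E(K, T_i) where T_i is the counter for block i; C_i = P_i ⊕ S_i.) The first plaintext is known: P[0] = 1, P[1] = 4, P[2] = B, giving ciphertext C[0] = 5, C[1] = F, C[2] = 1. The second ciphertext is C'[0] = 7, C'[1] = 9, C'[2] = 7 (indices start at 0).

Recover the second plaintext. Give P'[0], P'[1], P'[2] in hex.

P'[0] = 3, P'[1] = 2, P'[2] = D

In CTR with a reused counter, both messages share the same keystream S_i, so C_i ⊕ C'_i = P_i ⊕ P'_i and thus P'_i = P_i ⊕ C_i ⊕ C'_i.
P'[0]: 1 ⊕ 5 ⊕ 7 = 3.
P'[1]: 4 ⊕ F ⊕ 9 = 2.
P'[2]: B ⊕ 1 ⊕ 7 = D.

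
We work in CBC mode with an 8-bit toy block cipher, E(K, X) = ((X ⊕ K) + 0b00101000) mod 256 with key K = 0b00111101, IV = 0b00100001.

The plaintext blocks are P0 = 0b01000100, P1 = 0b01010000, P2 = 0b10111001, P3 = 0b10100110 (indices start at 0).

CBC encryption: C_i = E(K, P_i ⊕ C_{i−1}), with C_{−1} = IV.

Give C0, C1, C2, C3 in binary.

C0 = 0b10000000, C1 = 0b00010101, C2 = 0b10111001, C3 = 0b01001010

C0: P0 ⊕ 0b00100001 = 0b01100101; E(K, 0b01100101) = 0b10000000.
C1: P1 ⊕ 0b10000000 = 0b11010000; E(K, 0b11010000) = 0b00010101.
C2: P2 ⊕ 0b00010101 = 0b10101100; E(K, 0b10101100) = 0b10111001.
C3: P3 ⊕ 0b10111001 = 0b00011111; E(K, 0b00011111) = 0b01001010.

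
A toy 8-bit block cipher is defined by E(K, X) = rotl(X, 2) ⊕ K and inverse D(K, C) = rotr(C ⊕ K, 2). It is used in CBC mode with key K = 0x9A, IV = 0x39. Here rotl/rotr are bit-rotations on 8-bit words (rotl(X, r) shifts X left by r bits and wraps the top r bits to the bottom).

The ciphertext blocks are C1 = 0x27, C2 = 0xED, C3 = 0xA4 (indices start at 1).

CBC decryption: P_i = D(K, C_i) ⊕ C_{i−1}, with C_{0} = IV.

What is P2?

P2 = 0xFA

P2: D(K, 0xED) = 0xDD; 0xDD ⊕ 0x27 = 0xFA.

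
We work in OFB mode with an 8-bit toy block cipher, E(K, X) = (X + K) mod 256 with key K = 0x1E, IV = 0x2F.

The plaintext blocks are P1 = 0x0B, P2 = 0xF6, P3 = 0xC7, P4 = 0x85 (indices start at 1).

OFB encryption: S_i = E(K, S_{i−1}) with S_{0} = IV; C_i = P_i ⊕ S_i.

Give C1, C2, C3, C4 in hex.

C1: S = E(K, 0x2F) = 0x4D; 0x0B ⊕ 0x4D = 0x46.
C2: S = E(K, 0x4D) = 0x6B; 0xF6 ⊕ 0x6B = 0x9D.
C3: S = E(K, 0x6B) = 0x89; 0xC7 ⊕ 0x89 = 0x4E.
C4: S = E(K, 0x89) = 0xA7; 0x85 ⊕ 0xA7 = 0x22.

C1 = 0x46, C2 = 0x9D, C3 = 0x4E, C4 = 0x22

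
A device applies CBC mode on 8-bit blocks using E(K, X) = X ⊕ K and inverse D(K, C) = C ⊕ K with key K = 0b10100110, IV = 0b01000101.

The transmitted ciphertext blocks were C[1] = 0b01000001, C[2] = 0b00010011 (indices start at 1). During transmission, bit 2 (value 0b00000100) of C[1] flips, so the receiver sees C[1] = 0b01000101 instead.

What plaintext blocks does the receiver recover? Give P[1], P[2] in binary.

P[1] = 0b10100110, P[2] = 0b11110000

CBC decryption: P_i = D(K, C_i) ⊕ C_{i−1}, with C_{0} = IV.
Only C[1] changed, to 0b01000101. In CBC, a change in C_i garbles P_i and flips the same bit in P_{i+1}. Decrypting the received ciphertext:
P[1]: D(K, 0b01000101) = 0b11100011; 0b11100011 ⊕ 0b01000101 = 0b10100110.
P[2]: D(K, 0b00010011) = 0b10110101; 0b10110101 ⊕ 0b01000101 = 0b11110000.
Blocks that differ from the original plaintext: P[1], P[2].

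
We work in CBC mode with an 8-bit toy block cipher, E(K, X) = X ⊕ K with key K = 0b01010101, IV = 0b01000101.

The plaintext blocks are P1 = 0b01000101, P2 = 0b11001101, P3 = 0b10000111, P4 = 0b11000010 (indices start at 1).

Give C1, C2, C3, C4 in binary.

CBC encryption: C_i = E(K, P_i ⊕ C_{i−1}), with C_{0} = IV.
C1: P1 ⊕ 0b01000101 = 0b00000000; E(K, 0b00000000) = 0b01010101.
C2: P2 ⊕ 0b01010101 = 0b10011000; E(K, 0b10011000) = 0b11001101.
C3: P3 ⊕ 0b11001101 = 0b01001010; E(K, 0b01001010) = 0b00011111.
C4: P4 ⊕ 0b00011111 = 0b11011101; E(K, 0b11011101) = 0b10001000.

C1 = 0b01010101, C2 = 0b11001101, C3 = 0b00011111, C4 = 0b10001000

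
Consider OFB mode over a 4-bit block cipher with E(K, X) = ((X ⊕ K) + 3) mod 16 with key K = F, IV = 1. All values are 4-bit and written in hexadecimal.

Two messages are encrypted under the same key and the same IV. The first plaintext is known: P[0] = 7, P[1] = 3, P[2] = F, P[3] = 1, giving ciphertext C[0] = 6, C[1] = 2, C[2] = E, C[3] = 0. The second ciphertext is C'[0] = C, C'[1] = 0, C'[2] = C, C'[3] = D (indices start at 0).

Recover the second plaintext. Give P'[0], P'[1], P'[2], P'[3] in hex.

In OFB with a reused IV, both messages share the same keystream S_i, so C_i ⊕ C'_i = P_i ⊕ P'_i and thus P'_i = P_i ⊕ C_i ⊕ C'_i.
P'[0]: 7 ⊕ 6 ⊕ C = D.
P'[1]: 3 ⊕ 2 ⊕ 0 = 1.
P'[2]: F ⊕ E ⊕ C = D.
P'[3]: 1 ⊕ 0 ⊕ D = C.

P'[0] = D, P'[1] = 1, P'[2] = D, P'[3] = C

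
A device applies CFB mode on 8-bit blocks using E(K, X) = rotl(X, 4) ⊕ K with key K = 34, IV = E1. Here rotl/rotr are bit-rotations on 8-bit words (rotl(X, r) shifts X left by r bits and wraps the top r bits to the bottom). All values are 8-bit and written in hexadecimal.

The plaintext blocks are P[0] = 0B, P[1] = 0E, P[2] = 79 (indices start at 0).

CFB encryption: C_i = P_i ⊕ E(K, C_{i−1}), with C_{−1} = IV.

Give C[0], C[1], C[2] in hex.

C[0]: E(K, E1) = 2A; 0B ⊕ 2A = 21.
C[1]: E(K, 21) = 26; 0E ⊕ 26 = 28.
C[2]: E(K, 28) = B6; 79 ⊕ B6 = CF.

C[0] = 21, C[1] = 28, C[2] = CF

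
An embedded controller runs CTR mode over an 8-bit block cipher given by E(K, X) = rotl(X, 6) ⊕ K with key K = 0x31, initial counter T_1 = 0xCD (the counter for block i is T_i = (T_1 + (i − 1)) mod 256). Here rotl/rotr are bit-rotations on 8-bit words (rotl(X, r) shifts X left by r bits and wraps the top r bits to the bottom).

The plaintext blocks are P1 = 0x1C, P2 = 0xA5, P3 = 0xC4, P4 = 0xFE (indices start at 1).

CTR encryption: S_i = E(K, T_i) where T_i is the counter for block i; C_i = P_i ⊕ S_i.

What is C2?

C1: T = 0xCD, S = E(K, T) = 0x42; 0x1C ⊕ 0x42 = 0x5E.
C2: T = 0xCE, S = E(K, T) = 0x82; 0xA5 ⊕ 0x82 = 0x27.

C2 = 0x27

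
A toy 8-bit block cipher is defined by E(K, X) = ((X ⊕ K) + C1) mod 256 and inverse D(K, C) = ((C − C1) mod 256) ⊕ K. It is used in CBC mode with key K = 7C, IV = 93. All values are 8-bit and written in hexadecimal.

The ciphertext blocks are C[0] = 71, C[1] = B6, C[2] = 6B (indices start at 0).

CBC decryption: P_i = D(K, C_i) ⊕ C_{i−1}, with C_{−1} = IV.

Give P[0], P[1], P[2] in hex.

P[0] = 5F, P[1] = F8, P[2] = 60

P[0]: D(K, 71) = CC; CC ⊕ 93 = 5F.
P[1]: D(K, B6) = 89; 89 ⊕ 71 = F8.
P[2]: D(K, 6B) = D6; D6 ⊕ B6 = 60.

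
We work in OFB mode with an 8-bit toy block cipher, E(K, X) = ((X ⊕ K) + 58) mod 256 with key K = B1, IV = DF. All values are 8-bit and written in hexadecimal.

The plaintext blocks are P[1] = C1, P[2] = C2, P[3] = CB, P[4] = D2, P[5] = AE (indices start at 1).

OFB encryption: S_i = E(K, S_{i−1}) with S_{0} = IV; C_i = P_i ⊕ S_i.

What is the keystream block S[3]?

D6

C[1]: S = E(K, DF) = C6; C1 ⊕ C6 = 07.
C[2]: S = E(K, C6) = CF; C2 ⊕ CF = 0D.
C[3]: S = E(K, CF) = D6; CB ⊕ D6 = 1D.
So S[3] = D6.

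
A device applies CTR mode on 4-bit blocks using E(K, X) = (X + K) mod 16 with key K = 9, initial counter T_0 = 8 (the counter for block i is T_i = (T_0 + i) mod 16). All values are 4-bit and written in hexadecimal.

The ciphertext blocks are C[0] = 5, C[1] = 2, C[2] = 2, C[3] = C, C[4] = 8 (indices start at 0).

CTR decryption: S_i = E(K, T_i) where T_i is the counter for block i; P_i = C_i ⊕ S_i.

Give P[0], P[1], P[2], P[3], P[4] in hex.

P[0]: T = 8, S = E(K, T) = 1; 5 ⊕ 1 = 4.
P[1]: T = 9, S = E(K, T) = 2; 2 ⊕ 2 = 0.
P[2]: T = A, S = E(K, T) = 3; 2 ⊕ 3 = 1.
P[3]: T = B, S = E(K, T) = 4; C ⊕ 4 = 8.
P[4]: T = C, S = E(K, T) = 5; 8 ⊕ 5 = D.

P[0] = 4, P[1] = 0, P[2] = 1, P[3] = 8, P[4] = D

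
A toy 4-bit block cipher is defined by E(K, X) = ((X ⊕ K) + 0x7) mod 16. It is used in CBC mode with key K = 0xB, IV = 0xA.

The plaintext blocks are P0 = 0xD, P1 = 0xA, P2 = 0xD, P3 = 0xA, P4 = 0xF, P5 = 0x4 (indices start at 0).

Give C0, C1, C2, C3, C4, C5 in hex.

CBC encryption: C_i = E(K, P_i ⊕ C_{i−1}), with C_{−1} = IV.
C0: P0 ⊕ 0xA = 0x7; E(K, 0x7) = 0x3.
C1: P1 ⊕ 0x3 = 0x9; E(K, 0x9) = 0x9.
C2: P2 ⊕ 0x9 = 0x4; E(K, 0x4) = 0x6.
C3: P3 ⊕ 0x6 = 0xC; E(K, 0xC) = 0xE.
C4: P4 ⊕ 0xE = 0x1; E(K, 0x1) = 0x1.
C5: P5 ⊕ 0x1 = 0x5; E(K, 0x5) = 0x5.

C0 = 0x3, C1 = 0x9, C2 = 0x6, C3 = 0xE, C4 = 0x1, C5 = 0x5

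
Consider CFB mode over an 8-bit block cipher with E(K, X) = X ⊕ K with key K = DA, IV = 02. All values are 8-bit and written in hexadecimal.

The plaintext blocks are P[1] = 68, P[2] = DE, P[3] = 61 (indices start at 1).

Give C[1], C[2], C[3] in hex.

C[1] = B0, C[2] = B4, C[3] = 0F

CFB encryption: C_i = P_i ⊕ E(K, C_{i−1}), with C_{0} = IV.
C[1]: E(K, 02) = D8; 68 ⊕ D8 = B0.
C[2]: E(K, B0) = 6A; DE ⊕ 6A = B4.
C[3]: E(K, B4) = 6E; 61 ⊕ 6E = 0F.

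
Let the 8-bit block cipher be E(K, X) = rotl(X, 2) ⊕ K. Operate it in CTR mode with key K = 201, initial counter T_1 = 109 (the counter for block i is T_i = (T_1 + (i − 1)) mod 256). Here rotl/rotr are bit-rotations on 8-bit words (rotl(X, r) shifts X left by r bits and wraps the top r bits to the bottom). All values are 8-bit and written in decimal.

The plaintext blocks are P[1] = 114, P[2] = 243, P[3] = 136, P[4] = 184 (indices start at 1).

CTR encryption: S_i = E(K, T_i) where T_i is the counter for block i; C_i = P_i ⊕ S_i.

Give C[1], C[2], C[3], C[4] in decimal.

C[1] = 14, C[2] = 131, C[3] = 252, C[4] = 176

C[1]: T = 109, S = E(K, T) = 124; 114 ⊕ 124 = 14.
C[2]: T = 110, S = E(K, T) = 112; 243 ⊕ 112 = 131.
C[3]: T = 111, S = E(K, T) = 116; 136 ⊕ 116 = 252.
C[4]: T = 112, S = E(K, T) = 8; 184 ⊕ 8 = 176.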